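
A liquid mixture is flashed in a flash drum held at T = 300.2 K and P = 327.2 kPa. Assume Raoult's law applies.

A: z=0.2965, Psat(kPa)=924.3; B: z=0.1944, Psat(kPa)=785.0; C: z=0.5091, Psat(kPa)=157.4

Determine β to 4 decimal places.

β = 0.6360

Raoult's law: Kᵢ = Pᵢˢᵃᵗ/P = Pᵢˢᵃᵗ/327.2.
  K_A = 924.3/327.2 = 2.824878, K_B = 785.0/327.2 = 2.399144, K_C = 157.4/327.2 = 0.481051
Rachford–Rice: g(β) = Σ zᵢ(Kᵢ−1)/(1+β(Kᵢ−1)) = 0.
g(0) = ΣzᵢKᵢ − 1 = 0.5489 and g(1) = 1 − Σzᵢ/Kᵢ = -0.2443, so a root lies in (0, 1).
Iterate (Newton) starting at β = 0.5:
  β = 0.5000: g = 0.08619, g' = -0.6517 → β = 0.6322
  β = 0.6322: g = 0.00233, g' = -0.6237 → β = 0.6360
Converged at β = 0.6360.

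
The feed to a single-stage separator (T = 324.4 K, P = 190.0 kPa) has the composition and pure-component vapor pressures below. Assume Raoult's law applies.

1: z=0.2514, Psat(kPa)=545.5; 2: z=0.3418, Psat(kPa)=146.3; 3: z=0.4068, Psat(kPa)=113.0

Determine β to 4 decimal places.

β = 0.3655

Raoult's law: Kᵢ = Pᵢˢᵃᵗ/P = Pᵢˢᵃᵗ/190.0.
  K_1 = 545.5/190.0 = 2.871053, K_2 = 146.3/190.0 = 0.770000, K_3 = 113.0/190.0 = 0.594737
Iterate (Newton) starting at β = 0.5:
  β = 0.5000: g = -0.05256, g' = -0.3631 → β = 0.3552
  β = 0.3552: g = 0.00437, g' = -0.4302 → β = 0.3654
  β = 0.3654: g = 0.00003, g' = -0.4241 → β = 0.3655
Converged at β = 0.3655.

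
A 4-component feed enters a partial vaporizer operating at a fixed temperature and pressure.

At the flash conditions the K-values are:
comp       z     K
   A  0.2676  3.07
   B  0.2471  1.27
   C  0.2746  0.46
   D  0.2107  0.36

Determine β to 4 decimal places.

β = 0.3889

Iterate (Newton) starting at β = 0.5:
  β = 0.5000: g = -0.07045, g' = -0.6278 → β = 0.3878
  β = 0.3878: g = 0.00075, g' = -0.6484 → β = 0.3889
Converged at β = 0.3889.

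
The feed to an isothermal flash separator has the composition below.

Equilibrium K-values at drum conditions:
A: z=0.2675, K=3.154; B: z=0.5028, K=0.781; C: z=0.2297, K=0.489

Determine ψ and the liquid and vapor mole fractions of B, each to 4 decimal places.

Rachford–Rice: g(ψ) = Σ zᵢ(Kᵢ−1)/(1+ψ(Kᵢ−1)) = 0.
Check two-phase: ΣzᵢKᵢ = 1.3487 > 1 and Σzᵢ/Kᵢ = 1.1983 > 1, so g(0) = 0.3487 > 0 and g(1) = -0.1983 < 0.
Newton iteration, ψ⁰ = 0.5:
  ψ = 0.5000: g = -0.00389, g' = -0.4263 → ψ = 0.4909
Converged at ψ = 0.4909.
Compositions from xᵢ = zᵢ/(1+ψ(Kᵢ−1)), yᵢ = Kᵢxᵢ:
  A: x = 0.1300, y = 0.4101
  B: x = 0.5634, y = 0.4400
  C: x = 0.3066, y = 0.1499

ψ = 0.4909, x_B = 0.5634, y_B = 0.4400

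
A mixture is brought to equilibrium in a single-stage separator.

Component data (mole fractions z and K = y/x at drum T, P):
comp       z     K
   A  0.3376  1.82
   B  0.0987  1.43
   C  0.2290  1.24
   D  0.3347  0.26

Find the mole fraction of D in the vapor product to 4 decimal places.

Rachford–Rice: g(ψ) = Σ zᵢ(Kᵢ−1)/(1+ψ(Kᵢ−1)) = 0.
Feasibility: ΣzᵢKᵢ = 1.1266, Σzᵢ/Kᵢ = 1.7265 — both > 1, two phases present.
Iterate (Newton) starting at ψ = 0.5:
  ψ = 0.5000: g = -0.11280, g' = -0.5988 → ψ = 0.3116
  ψ = 0.3116: g = -0.01286, g' = -0.4792 → ψ = 0.2848
  ψ = 0.2848: g = -0.00013, g' = -0.4695 → ψ = 0.2845
Converged at ψ = 0.2845.
Compositions from xᵢ = zᵢ/(1+ψ(Kᵢ−1)), yᵢ = Kᵢxᵢ:
  A: x = 0.2737, y = 0.4982
  B: x = 0.0879, y = 0.1258
  C: x = 0.2144, y = 0.2658
  D: x = 0.4240, y = 0.1102

y_D = 0.1102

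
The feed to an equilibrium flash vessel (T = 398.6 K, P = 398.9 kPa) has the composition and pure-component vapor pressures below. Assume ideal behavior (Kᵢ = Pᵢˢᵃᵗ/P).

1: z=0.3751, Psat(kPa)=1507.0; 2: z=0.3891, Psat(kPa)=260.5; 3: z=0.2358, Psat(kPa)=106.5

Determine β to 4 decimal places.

Raoult's law: Kᵢ = Pᵢˢᵃᵗ/P = Pᵢˢᵃᵗ/398.9.
  K_1 = 1507.0/398.9 = 3.777889, K_2 = 260.5/398.9 = 0.653046, K_3 = 106.5/398.9 = 0.266984
Let β = V/F and solve Σ zᵢ(Kᵢ−1)/(1+β(Kᵢ−1)) = 0.
Feasibility: ΣzᵢKᵢ = 1.7341, Σzᵢ/Kᵢ = 1.5783 — both > 1, two phases present.
Iterate (Newton) starting at β = 0.55:
  β = 0.5500: g = -0.04423, g' = -0.8802 → β = 0.4997
  β = 0.4997: g = 0.00022, g' = -0.8916 → β = 0.5000
Converged at β = 0.5000.

β = 0.5000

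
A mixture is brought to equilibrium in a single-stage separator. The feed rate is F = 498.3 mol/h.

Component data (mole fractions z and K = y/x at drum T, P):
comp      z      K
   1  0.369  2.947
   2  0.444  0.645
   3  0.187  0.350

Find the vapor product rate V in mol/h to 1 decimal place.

Material balance + equilibrium reduce to Σ zᵢ(Kᵢ−1)/(1+ψ(Kᵢ−1)) = 0.
g(0) = ΣzᵢKᵢ − 1 = 0.439 and g(1) = 1 − Σzᵢ/Kᵢ = -0.348, so a root lies in (0, 1).
Iterate (Newton) starting at ψ = 0.62:
  ψ = 0.620: g = -0.0802, g' = -0.601 → ψ = 0.487
  ψ = 0.487: g = 0.0007, g' = -0.620 → ψ = 0.488
Converged at ψ = 0.488.
Then V = ψ·F = 0.4876·498.3 = 243.0 mol/h and L = F − V = 255.3 mol/h.

V = 243.0 mol/h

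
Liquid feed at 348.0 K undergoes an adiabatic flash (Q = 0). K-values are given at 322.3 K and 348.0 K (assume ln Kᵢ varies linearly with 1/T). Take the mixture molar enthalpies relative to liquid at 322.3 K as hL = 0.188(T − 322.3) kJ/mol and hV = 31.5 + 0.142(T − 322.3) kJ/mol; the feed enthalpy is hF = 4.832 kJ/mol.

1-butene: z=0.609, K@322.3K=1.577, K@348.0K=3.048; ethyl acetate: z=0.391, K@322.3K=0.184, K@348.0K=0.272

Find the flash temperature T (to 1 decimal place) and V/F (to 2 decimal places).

Adiabatic flash: solve Rachford–Rice at each trial T, then check hF = ψ·hV(T) + (1−ψ)·hL(T).
  T = 322.3 K: K = (1.577, 0.184), RR gives ψ = 0.069, H_out = 2.163 kJ/mol
  T = 348.0 K: K = (3.048, 0.272), RR gives ψ = 0.646, H_out = 24.405 kJ/mol
  T = 335.1 K: K = (2.217, 0.225), RR gives ψ = 0.465, H_out = 16.776 kJ/mol
  T = 328.7 K: K = (1.876, 0.204), RR gives ψ = 0.319, H_out = 11.152 kJ/mol
  T = 325.5 K: K = (1.722, 0.194), RR gives ψ = 0.214, H_out = 7.297 kJ/mol
  T = 323.9 K: K = (1.648, 0.189), RR gives ψ = 0.147, H_out = 4.935 kJ/mol
Linear interpolation between T = 322.3 (H_out = 2.163) and T = 323.9 (H_out = 4.935) on hF = 4.832 gives T ≈ 323.8 K, at which ψ = 0.14.

T = 323.8 K, V/F = 0.14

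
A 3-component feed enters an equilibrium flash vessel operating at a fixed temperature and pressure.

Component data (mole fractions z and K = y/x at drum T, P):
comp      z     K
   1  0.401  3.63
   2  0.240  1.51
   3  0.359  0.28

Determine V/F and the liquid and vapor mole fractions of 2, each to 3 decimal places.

V/F = 0.646, x_2 = 0.181, y_2 = 0.273

Rachford–Rice: g(V/F) = Σ zᵢ(Kᵢ−1)/(1+V/F(Kᵢ−1)) = 0.
Feasibility: ΣzᵢKᵢ = 1.919, Σzᵢ/Kᵢ = 1.552 — both > 1, two phases present.
Newton iteration, V/F⁰ = 0.5:
  V/F = 0.500: g = 0.1492, g' = -1.012 → V/F = 0.648
  V/F = 0.648: g = -0.0020, g' = -1.068 → V/F = 0.646
Converged at V/F = 0.646.
Compositions from xᵢ = zᵢ/(1+V/F(Kᵢ−1)), yᵢ = Kᵢxᵢ:
  1: x = 0.149, y = 0.540
  2: x = 0.181, y = 0.273
  3: x = 0.671, y = 0.188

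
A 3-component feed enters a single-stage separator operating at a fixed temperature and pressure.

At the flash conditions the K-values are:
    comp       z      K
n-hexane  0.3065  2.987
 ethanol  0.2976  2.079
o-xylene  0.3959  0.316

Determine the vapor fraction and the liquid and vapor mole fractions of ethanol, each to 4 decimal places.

ψ = 0.6147, x_ethanol = 0.1789, y_ethanol = 0.3720

Newton–Raphson from ψ = 0.5:
  ψ = 0.5000: g = 0.10254, g' = -0.8785 → ψ = 0.6167
  ψ = 0.6167: g = -0.00190, g' = -0.9234 → ψ = 0.6147
Converged at ψ = 0.6147.
Compositions from xᵢ = zᵢ/(1+ψ(Kᵢ−1)), yᵢ = Kᵢxᵢ:
  n-hexane: x = 0.1380, y = 0.4121
  ethanol: x = 0.1789, y = 0.3720
  o-xylene: x = 0.6831, y = 0.2159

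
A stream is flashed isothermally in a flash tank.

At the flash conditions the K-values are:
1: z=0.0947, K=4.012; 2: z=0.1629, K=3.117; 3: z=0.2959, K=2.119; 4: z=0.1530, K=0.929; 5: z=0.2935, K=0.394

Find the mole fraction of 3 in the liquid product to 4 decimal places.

x_3 = 0.1523

Newton iteration, V/F⁰ = 0.5:
  V/F = 0.5000: g = 0.22723, g' = -0.6841 → V/F = 0.8321
  V/F = 0.8321: g = 0.00735, g' = -0.7044 → V/F = 0.8426
  V/F = 0.8426: g = -0.00004, g' = -0.7119 → V/F = 0.8425
Converged at V/F = 0.8425.
Compositions from xᵢ = zᵢ/(1+V/F(Kᵢ−1)), yᵢ = Kᵢxᵢ:
  1: x = 0.0268, y = 0.1074
  2: x = 0.0585, y = 0.1824
  3: x = 0.1523, y = 0.3227
  4: x = 0.1627, y = 0.1512
  5: x = 0.5997, y = 0.2363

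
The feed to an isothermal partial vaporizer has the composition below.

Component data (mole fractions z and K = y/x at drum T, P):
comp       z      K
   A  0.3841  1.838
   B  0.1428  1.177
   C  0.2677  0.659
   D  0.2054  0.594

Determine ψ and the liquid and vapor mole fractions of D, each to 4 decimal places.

ψ = 0.6520, x_D = 0.2794, y_D = 0.1659

Rachford–Rice: g(ψ) = Σ zᵢ(Kᵢ−1)/(1+ψ(Kᵢ−1)) = 0.
g(0) = ΣzᵢKᵢ − 1 = 0.1725 and g(1) = 1 − Σzᵢ/Kᵢ = -0.0823, so a root lies in (0, 1).
Newton iteration, ψ⁰ = 0.39:
  ψ = 0.3900: g = 0.06187, g' = -0.2463 → ψ = 0.6411
  ψ = 0.6411: g = 0.00251, g' = -0.2306 → ψ = 0.6520
Converged at ψ = 0.6520.
Compositions from xᵢ = zᵢ/(1+ψ(Kᵢ−1)), yᵢ = Kᵢxᵢ:
  A: x = 0.2484, y = 0.4565
  B: x = 0.1280, y = 0.1507
  C: x = 0.3442, y = 0.2269
  D: x = 0.2794, y = 0.1659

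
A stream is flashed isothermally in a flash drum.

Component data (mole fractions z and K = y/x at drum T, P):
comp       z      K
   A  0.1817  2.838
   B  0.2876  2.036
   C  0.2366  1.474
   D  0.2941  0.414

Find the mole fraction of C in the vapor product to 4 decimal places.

y_C = 0.2452

Material balance + equilibrium reduce to Σ zᵢ(Kᵢ−1)/(1+β(Kᵢ−1)) = 0.
Check two-phase: ΣzᵢKᵢ = 1.5717 > 1 and Σzᵢ/Kᵢ = 1.0762 > 1, so g(0) = 0.5717 > 0 and g(1) = -0.0762 < 0.
Iterate (Newton) starting at β = 0.5:
  β = 0.5000: g = 0.21721, g' = -0.5374 → β = 0.9042
  β = 0.9042: g = -0.00875, g' = -0.6518 → β = 0.8907
  β = 0.8907: g = -0.00008, g' = -0.6400 → β = 0.8906
Converged at β = 0.8906.
Compositions from xᵢ = zᵢ/(1+β(Kᵢ−1)), yᵢ = Kᵢxᵢ:
  A: x = 0.0689, y = 0.1956
  B: x = 0.1496, y = 0.3046
  C: x = 0.1664, y = 0.2452
  D: x = 0.6151, y = 0.2547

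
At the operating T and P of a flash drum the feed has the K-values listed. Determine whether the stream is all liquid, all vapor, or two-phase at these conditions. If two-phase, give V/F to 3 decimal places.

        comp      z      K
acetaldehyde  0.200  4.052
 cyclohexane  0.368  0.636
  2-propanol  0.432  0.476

two-phase, V/F = 0.181

ΣzᵢKᵢ = 1.250; Σzᵢ/Kᵢ = 1.536.
Both exceed 1, so a two-phase solution exists.
Newton–Raphson from ψ = 0.32:
  ψ = 0.320: g = -0.1148, g' = -0.710 → ψ = 0.158
  ψ = 0.158: g = 0.0224, g' = -1.042 → ψ = 0.180
  ψ = 0.180: g = 0.0007, g' = -0.977 → ψ = 0.181
Converged at ψ = 0.181.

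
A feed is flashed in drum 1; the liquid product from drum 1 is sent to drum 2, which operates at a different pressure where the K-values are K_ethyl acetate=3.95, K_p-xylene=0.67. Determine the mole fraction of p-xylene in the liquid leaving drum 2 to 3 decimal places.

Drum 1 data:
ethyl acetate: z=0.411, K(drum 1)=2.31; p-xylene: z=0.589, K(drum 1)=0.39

x_p-xylene (drum 2) = 0.899

Drum 1:
Rachford–Rice: g(ψ₁) = Σ zᵢ(Kᵢ−1)/(1+ψ₁(Kᵢ−1)) = 0.
Check two-phase: ΣzᵢKᵢ = 1.179 > 1 and Σzᵢ/Kᵢ = 1.688 > 1, so g(0) = 0.179 > 0 and g(1) = -0.688 < 0.
Iterate (Newton) starting at ψ₁ = 0.5:
  ψ₁ = 0.500: g = -0.1916, g' = -0.711 → ψ₁ = 0.231
  ψ₁ = 0.231: g = -0.0046, g' = -0.713 → ψ₁ = 0.224
Converged at ψ₁ = 0.224.
Drum-1 compositions:
  ethyl acetate: x = 0.318, y = 0.734
  p-xylene: x = 0.682, y = 0.266
Drum-2 feed = drum-1 liquid: z₂ = (0.3177, 0.6823).
Drum 2:
Rachford–Rice: g(ψ₂) = Σ zᵢ(Kᵢ−1)/(1+ψ₂(Kᵢ−1)) = 0.
g(0) = ΣzᵢKᵢ − 1 = 0.712 and g(1) = 1 − Σzᵢ/Kᵢ = -0.099, so a root lies in (0, 1).
Binary case is linear: z₁(K₁−1)(1+ψ₂(K₂−1)) + z₂(K₂−1)(1+ψ₂(K₁−1)) = 0
⇒ ψ₂ = [z₁(K₁−1)+z₂(K₂−1)] / [−(K₁−1)(K₂−1)] = 0.7121/0.9735 = 0.731
  ethyl acetate: x = 0.101, y = 0.397
  p-xylene: x = 0.899, y = 0.603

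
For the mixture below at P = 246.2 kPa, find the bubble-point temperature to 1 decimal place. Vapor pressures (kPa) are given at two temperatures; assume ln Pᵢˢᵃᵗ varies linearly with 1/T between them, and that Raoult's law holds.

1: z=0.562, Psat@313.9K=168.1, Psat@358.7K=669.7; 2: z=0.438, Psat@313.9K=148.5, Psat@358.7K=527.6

T = 327.2 K

Bubble-point temperature: ΣzᵢPᵢˢᵃᵗ(T) = P. Interpolate ln Pᵢˢᵃᵗ = aᵢ + bᵢ/T.
  T = 313.9 K: ΣzᵢPᵢˢᵃᵗ = 159.52 kPa
  T = 358.7 K: ΣzᵢPᵢˢᵃᵗ = 607.46 kPa
  T = 336.3 K: ΣzᵢPᵢˢᵃᵗ = 325.33 kPa
  T = 325.1 K: ΣzᵢPᵢˢᵃᵗ = 230.59 kPa
  T = 330.7 K: ΣzᵢPᵢˢᵃᵗ = 274.69 kPa
  T = 327.9 K: ΣzᵢPᵢˢᵃᵗ = 251.87 kPa
Interpolating between 325.1 K and 327.9 K gives T ≈ 327.2 K.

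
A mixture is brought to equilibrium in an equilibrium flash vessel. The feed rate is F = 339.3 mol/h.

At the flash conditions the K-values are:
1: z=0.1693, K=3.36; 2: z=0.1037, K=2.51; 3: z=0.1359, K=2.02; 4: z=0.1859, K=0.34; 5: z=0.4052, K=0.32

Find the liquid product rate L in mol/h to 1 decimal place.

L = 255.7 mol/h

Material balance + equilibrium reduce to Σ zᵢ(Kᵢ−1)/(1+β(Kᵢ−1)) = 0.
g(0) = ΣzᵢKᵢ − 1 = 0.2965 and g(1) = 1 − Σzᵢ/Kᵢ = -0.9720, so a root lies in (0, 1).
Iterate (Newton) starting at β = 0.4:
  β = 0.4000: g = -0.14359, g' = -0.9158 → β = 0.2432
  β = 0.2432: g = 0.00316, g' = -0.9818 → β = 0.2464
Converged at β = 0.2464.
Then V = β·F = 0.2464·339.3 = 83.6 mol/h and L = F − V = 255.7 mol/h.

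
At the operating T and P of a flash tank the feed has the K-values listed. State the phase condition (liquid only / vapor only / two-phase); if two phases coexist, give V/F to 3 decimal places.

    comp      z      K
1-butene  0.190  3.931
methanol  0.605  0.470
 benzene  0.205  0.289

two-phase, V/F = 0.053

ΣzᵢKᵢ = 1.090; Σzᵢ/Kᵢ = 2.045.
Both exceed 1, so a two-phase solution exists.
Newton iteration, ψ⁰ = 0.46:
  ψ = 0.460: g = -0.4035, g' = -0.822 → ψ = 0.000
  ψ = 0.000: g = 0.0905, g' = -1.906 → ψ = 0.047
  ψ = 0.047: g = 0.0091, g' = -1.548 → ψ = 0.053
Converged at ψ = 0.053.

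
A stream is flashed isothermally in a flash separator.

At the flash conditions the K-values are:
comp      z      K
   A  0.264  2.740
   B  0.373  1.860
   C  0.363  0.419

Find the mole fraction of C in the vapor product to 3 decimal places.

y_C = 0.279

Let ψ = V/F and solve Σ zᵢ(Kᵢ−1)/(1+ψ(Kᵢ−1)) = 0.
g(0) = ΣzᵢKᵢ − 1 = 0.569 and g(1) = 1 − Σzᵢ/Kᵢ = -0.163, so a root lies in (0, 1).
Newton iteration, ψ⁰ = 0.48:
  ψ = 0.480: g = 0.1849, g' = -0.611 → ψ = 0.783
  ψ = 0.783: g = -0.0005, g' = -0.654 → ψ = 0.782
Converged at ψ = 0.782.
Compositions from xᵢ = zᵢ/(1+ψ(Kᵢ−1)), yᵢ = Kᵢxᵢ:
  A: x = 0.112, y = 0.306
  B: x = 0.223, y = 0.415
  C: x = 0.665, y = 0.279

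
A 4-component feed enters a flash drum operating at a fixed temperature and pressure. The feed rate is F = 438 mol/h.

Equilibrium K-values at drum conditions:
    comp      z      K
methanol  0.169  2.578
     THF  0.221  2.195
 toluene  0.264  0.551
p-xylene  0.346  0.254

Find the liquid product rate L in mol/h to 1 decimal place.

L = 360.3 mol/h

Newton–Raphson from ψ = 0.66:
  ψ = 0.660: g = -0.3986, g' = -1.054 → ψ = 0.282
  ψ = 0.282: g = -0.0804, g' = -0.757 → ψ = 0.176
  ψ = 0.176: g = 0.0014, g' = -0.791 → ψ = 0.177
Converged at ψ = 0.177.
Then V = ψ·F = 0.1774·438 = 77.7 mol/h and L = F − V = 360.3 mol/h.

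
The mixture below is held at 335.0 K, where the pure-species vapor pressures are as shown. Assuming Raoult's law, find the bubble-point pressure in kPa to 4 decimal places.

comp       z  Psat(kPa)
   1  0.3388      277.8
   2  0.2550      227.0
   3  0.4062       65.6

Pbub = 178.6504 kPa

At the bubble point ψ → 0, so ΣzᵢKᵢ = 1 with Kᵢ = Pᵢˢᵃᵗ/P ⇒ P = ΣzᵢPᵢˢᵃᵗ.
P = 0.3388·277.8 + 0.2550·227.0 + 0.4062·65.6 = 178.6504 kPa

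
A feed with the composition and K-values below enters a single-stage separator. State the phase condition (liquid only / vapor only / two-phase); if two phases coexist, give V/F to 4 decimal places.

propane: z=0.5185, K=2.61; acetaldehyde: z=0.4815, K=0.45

ΣzᵢKᵢ = 1.5700; Σzᵢ/Kᵢ = 1.2687.
Both exceed 1, so a two-phase solution exists.
Let ψ = V/F and solve Σ zᵢ(Kᵢ−1)/(1+ψ(Kᵢ−1)) = 0.
Newton–Raphson from ψ = 0.5:
  ψ = 0.5000: g = 0.09721, g' = -0.6896 → ψ = 0.6410
  ψ = 0.6410: g = 0.00182, g' = -0.6730 → ψ = 0.6437
Converged at ψ = 0.6437.

two-phase, V/F = 0.6437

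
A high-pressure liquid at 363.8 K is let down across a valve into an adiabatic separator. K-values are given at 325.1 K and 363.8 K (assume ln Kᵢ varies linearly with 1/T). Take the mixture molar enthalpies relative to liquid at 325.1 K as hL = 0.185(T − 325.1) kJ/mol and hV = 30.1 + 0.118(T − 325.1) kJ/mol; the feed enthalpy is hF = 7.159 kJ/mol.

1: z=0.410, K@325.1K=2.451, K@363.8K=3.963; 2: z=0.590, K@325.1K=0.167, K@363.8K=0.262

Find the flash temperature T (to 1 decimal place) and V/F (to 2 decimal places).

Adiabatic flash: solve Rachford–Rice at each trial T, then check hF = ψ·hV(T) + (1−ψ)·hL(T).
  T = 325.1 K: K = (2.451, 0.167), RR gives ψ = 0.086, H_out = 2.576 kJ/mol
  T = 363.8 K: K = (3.963, 0.262), RR gives ψ = 0.356, H_out = 16.964 kJ/mol
  T = 344.5 K: K = (3.161, 0.212), RR gives ψ = 0.247, H_out = 10.710 kJ/mol
  T = 334.8 K: K = (2.794, 0.189), RR gives ψ = 0.176, H_out = 6.992 kJ/mol
  T = 339.6 K: K = (2.972, 0.200), RR gives ψ = 0.213, H_out = 8.899 kJ/mol
  T = 337.2 K: K = (2.882, 0.194), RR gives ψ = 0.195, H_out = 7.964 kJ/mol
Linear interpolation between T = 334.8 (H_out = 6.992) and T = 337.2 (H_out = 7.964) on hF = 7.159 gives T ≈ 335.2 K, at which ψ = 0.18.

T = 335.2 K, V/F = 0.18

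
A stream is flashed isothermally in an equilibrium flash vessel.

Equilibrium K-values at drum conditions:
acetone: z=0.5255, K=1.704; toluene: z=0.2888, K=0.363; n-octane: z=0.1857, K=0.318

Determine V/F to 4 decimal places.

V/F = 0.1287

Newton–Raphson from V/F = 0.5:
  V/F = 0.5000: g = -0.18849, g' = -0.5937 → V/F = 0.1825
  V/F = 0.1825: g = -0.02499, g' = -0.4672 → V/F = 0.1290
  V/F = 0.1290: g = -0.00016, g' = -0.4618 → V/F = 0.1287
Converged at V/F = 0.1287.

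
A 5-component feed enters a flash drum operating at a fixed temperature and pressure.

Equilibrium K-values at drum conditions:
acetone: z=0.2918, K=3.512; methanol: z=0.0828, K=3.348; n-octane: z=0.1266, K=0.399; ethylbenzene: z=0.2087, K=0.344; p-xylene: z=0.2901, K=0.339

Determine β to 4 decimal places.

Iterate (Newton) starting at β = 0.34:
  β = 0.3400: g = -0.01573, g' = -1.1087 → β = 0.3258
  β = 0.3258: g = 0.00012, g' = -1.1252 → β = 0.3259
Converged at β = 0.3259.

β = 0.3259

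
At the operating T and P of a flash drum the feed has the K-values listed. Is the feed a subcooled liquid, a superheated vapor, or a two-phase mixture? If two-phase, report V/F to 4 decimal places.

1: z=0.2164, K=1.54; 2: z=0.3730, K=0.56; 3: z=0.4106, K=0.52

subcooled liquid

ΣzᵢKᵢ = 0.7556; Σzᵢ/Kᵢ = 1.5962.
Since ΣzᵢKᵢ < 1 the mixture is below its bubble point — single liquid phase.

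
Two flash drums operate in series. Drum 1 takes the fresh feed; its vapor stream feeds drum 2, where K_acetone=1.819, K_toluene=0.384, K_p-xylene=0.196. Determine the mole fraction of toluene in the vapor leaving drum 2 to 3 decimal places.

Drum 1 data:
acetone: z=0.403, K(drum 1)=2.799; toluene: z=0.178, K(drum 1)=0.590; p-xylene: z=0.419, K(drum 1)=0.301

Drum 1:
Let ψ₁ = V/F and solve Σ zᵢ(Kᵢ−1)/(1+ψ₁(Kᵢ−1)) = 0.
Check two-phase: ΣzᵢKᵢ = 1.359 > 1 and Σzᵢ/Kᵢ = 1.838 > 1, so g(0) = 0.359 > 0 and g(1) = -0.838 < 0.
Newton–Raphson from ψ₁ = 0.69:
  ψ₁ = 0.690: g = -0.3440, g' = -1.082 → ψ₁ = 0.372
  ψ₁ = 0.372: g = -0.0475, g' = -0.884 → ψ₁ = 0.318
  ψ₁ = 0.318: g = 0.0005, g' = -0.906 → ψ₁ = 0.319
Converged at ψ₁ = 0.319.
Drum-1 compositions:
  acetone: x = 0.256, y = 0.717
  toluene: x = 0.205, y = 0.121
  p-xylene: x = 0.539, y = 0.162
Drum-2 feed = drum-1 vapor: z₂ = (0.7169, 0.1208, 0.1623).
Drum 2:
Material balance + equilibrium reduce to Σ zᵢ(Kᵢ−1)/(1+ψ₂(Kᵢ−1)) = 0.
g(0) = ΣzᵢKᵢ − 1 = 0.382 and g(1) = 1 − Σzᵢ/Kᵢ = -0.537, so a root lies in (0, 1).
Iterate (Newton) starting at ψ₂ = 0.48:
  ψ₂ = 0.480: g = 0.1034, g' = -0.618 → ψ₂ = 0.647
  ψ₂ = 0.647: g = -0.0120, g' = -0.788 → ψ₂ = 0.632
Converged at ψ₂ = 0.632.
  acetone: x = 0.472, y = 0.859
  toluene: x = 0.198, y = 0.076
  p-xylene: x = 0.330, y = 0.065

y_toluene (drum 2) = 0.076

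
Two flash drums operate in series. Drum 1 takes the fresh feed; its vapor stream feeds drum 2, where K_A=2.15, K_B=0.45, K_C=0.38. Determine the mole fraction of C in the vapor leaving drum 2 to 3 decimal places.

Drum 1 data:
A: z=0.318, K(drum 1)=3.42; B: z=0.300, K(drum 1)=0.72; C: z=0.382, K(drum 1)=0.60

Drum 1:
Material balance + equilibrium reduce to Σ zᵢ(Kᵢ−1)/(1+ψ₁(Kᵢ−1)) = 0.
g(0) = ΣzᵢKᵢ − 1 = 0.533 and g(1) = 1 − Σzᵢ/Kᵢ = -0.146, so a root lies in (0, 1).
Iterate (Newton) starting at ψ₁ = 0.33:
  ψ₁ = 0.330: g = 0.1593, g' = -0.685 → ψ₁ = 0.562
  ψ₁ = 0.562: g = 0.0291, g' = -0.469 → ψ₁ = 0.624
  ψ₁ = 0.624: g = 0.0010, g' = -0.438 → ψ₁ = 0.627
Converged at ψ₁ = 0.627.
Drum-1 compositions:
  A: x = 0.126, y = 0.432
  B: x = 0.364, y = 0.262
  C: x = 0.510, y = 0.306
Drum-2 feed = drum-1 vapor: z₂ = (0.4322, 0.2620, 0.3059).
Drum 2:
Newton–Raphson from ψ₂ = 0.52:
  ψ₂ = 0.520: g = -0.1707, g' = -0.635 → ψ₂ = 0.251
  ψ₂ = 0.251: g = -0.0063, g' = -0.616 → ψ₂ = 0.241
Converged at ψ₂ = 0.241.
  A: x = 0.338, y = 0.727
  B: x = 0.302, y = 0.136
  C: x = 0.360, y = 0.137

y_C (drum 2) = 0.137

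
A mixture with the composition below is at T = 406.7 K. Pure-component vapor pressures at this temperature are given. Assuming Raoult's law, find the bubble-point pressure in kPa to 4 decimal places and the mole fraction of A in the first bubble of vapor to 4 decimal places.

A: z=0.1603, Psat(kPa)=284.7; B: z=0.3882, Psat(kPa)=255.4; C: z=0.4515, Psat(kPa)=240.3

At the bubble point ψ → 0, so ΣzᵢKᵢ = 1 with Kᵢ = Pᵢˢᵃᵗ/P ⇒ P = ΣzᵢPᵢˢᵃᵗ.
P = 0.1603·284.7 + 0.3882·255.4 + 0.4515·240.3 = 253.2791 kPa
yᵢ = zᵢPᵢˢᵃᵗ/P ⇒ y_A = 0.1603·284.7/253.2791 = 0.1802

Pbub = 253.2791 kPa, y_A = 0.1802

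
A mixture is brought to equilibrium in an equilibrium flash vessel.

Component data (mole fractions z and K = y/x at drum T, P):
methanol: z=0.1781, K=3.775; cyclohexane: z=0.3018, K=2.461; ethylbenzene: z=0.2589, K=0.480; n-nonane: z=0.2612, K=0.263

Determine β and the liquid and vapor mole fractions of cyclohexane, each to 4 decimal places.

Let β = V/F and solve Σ zᵢ(Kᵢ−1)/(1+β(Kᵢ−1)) = 0.
Check two-phase: ΣzᵢKᵢ = 1.6080 > 1 and Σzᵢ/Kᵢ = 1.7023 > 1, so g(0) = 0.6080 > 0 and g(1) = -0.7023 < 0.
Iterate (Newton) starting at β = 0.5:
  β = 0.5000: g = -0.02496, g' = -0.9393 → β = 0.4734
Converged at β = 0.4734.
Compositions from xᵢ = zᵢ/(1+β(Kᵢ−1)), yᵢ = Kᵢxᵢ:
  methanol: x = 0.0770, y = 0.2906
  cyclohexane: x = 0.1784, y = 0.4391
  ethylbenzene: x = 0.3434, y = 0.1649
  n-nonane: x = 0.4012, y = 0.1055

β = 0.4734, x_cyclohexane = 0.1784, y_cyclohexane = 0.4391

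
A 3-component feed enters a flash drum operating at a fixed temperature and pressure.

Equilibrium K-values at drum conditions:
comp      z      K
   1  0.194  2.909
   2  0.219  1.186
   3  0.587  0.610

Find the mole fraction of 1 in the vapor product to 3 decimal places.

Material balance + equilibrium reduce to Σ zᵢ(Kᵢ−1)/(1+β(Kᵢ−1)) = 0.
Check two-phase: ΣzᵢKᵢ = 1.182 > 1 and Σzᵢ/Kᵢ = 1.214 > 1, so g(0) = 0.182 > 0 and g(1) = -0.214 < 0.
Newton–Raphson from β = 0.45:
  β = 0.450: g = -0.0409, g' = -0.342 → β = 0.331
  β = 0.331: g = 0.0026, g' = -0.390 → β = 0.337
Converged at β = 0.337.
Compositions from xᵢ = zᵢ/(1+β(Kᵢ−1)), yᵢ = Kᵢxᵢ:
  1: x = 0.118, y = 0.343
  2: x = 0.206, y = 0.244
  3: x = 0.676, y = 0.412

y_1 = 0.343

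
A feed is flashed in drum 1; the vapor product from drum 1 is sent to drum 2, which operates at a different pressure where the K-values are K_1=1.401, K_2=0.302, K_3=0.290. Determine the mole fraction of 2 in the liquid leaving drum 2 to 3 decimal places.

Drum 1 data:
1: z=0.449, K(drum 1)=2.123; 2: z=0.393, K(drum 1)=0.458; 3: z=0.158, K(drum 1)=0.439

Drum 1:
Let ψ₁ = V/F and solve Σ zᵢ(Kᵢ−1)/(1+ψ₁(Kᵢ−1)) = 0.
g(0) = ΣzᵢKᵢ − 1 = 0.203 and g(1) = 1 − Σzᵢ/Kᵢ = -0.429, so a root lies in (0, 1).
Newton–Raphson from ψ₁ = 0.5:
  ψ₁ = 0.500: g = -0.0925, g' = -0.546 → ψ₁ = 0.330
  ψ₁ = 0.330: g = -0.0006, g' = -0.547 → ψ₁ = 0.329
Converged at ψ₁ = 0.329.
Drum-1 compositions:
  1: x = 0.328, y = 0.696
  2: x = 0.478, y = 0.219
  3: x = 0.194, y = 0.085
Drum-2 feed = drum-1 vapor: z₂ = (0.6958, 0.2191, 0.0851).
Drum 2:
Rachford–Rice: g(ψ₂) = Σ zᵢ(Kᵢ−1)/(1+ψ₂(Kᵢ−1)) = 0.
Feasibility: ΣzᵢKᵢ = 1.066, Σzᵢ/Kᵢ = 1.516 — both > 1, two phases present.
Iterate (Newton) starting at ψ₂ = 0.5:
  ψ₂ = 0.500: g = -0.0962, g' = -0.433 → ψ₂ = 0.278
  ψ₂ = 0.278: g = -0.0139, g' = -0.321 → ψ₂ = 0.234
  ψ₂ = 0.234: g = -0.0003, g' = -0.308 → ψ₂ = 0.233
Converged at ψ₂ = 0.233.
  1: x = 0.636, y = 0.891
  2: x = 0.262, y = 0.079
  3: x = 0.102, y = 0.030

x_2 (drum 2) = 0.262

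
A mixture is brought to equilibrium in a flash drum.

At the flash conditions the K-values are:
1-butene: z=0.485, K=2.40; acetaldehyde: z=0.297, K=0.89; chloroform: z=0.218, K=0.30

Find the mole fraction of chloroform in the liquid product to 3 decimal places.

Iterate (Newton) starting at β = 0.5:
  β = 0.500: g = 0.1301, g' = -0.586 → β = 0.722
  β = 0.722: g = -0.0064, g' = -0.676 → β = 0.713
Converged at β = 0.713.
Compositions from xᵢ = zᵢ/(1+β(Kᵢ−1)), yᵢ = Kᵢxᵢ:
  1-butene: x = 0.243, y = 0.583
  acetaldehyde: x = 0.322, y = 0.287
  chloroform: x = 0.435, y = 0.130

x_chloroform = 0.435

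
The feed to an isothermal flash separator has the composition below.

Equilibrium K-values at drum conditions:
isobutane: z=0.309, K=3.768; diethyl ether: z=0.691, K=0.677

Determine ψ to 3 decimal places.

ψ = 0.707

Rachford–Rice: g(ψ) = Σ zᵢ(Kᵢ−1)/(1+ψ(Kᵢ−1)) = 0.
Feasibility: ΣzᵢKᵢ = 1.632, Σzᵢ/Kᵢ = 1.103 — both > 1, two phases present.
Binary case is linear: z₁(K₁−1)(1+ψ(K₂−1)) + z₂(K₂−1)(1+ψ(K₁−1)) = 0
⇒ ψ = [z₁(K₁−1)+z₂(K₂−1)] / [−(K₁−1)(K₂−1)] = 0.6321/0.8941 = 0.707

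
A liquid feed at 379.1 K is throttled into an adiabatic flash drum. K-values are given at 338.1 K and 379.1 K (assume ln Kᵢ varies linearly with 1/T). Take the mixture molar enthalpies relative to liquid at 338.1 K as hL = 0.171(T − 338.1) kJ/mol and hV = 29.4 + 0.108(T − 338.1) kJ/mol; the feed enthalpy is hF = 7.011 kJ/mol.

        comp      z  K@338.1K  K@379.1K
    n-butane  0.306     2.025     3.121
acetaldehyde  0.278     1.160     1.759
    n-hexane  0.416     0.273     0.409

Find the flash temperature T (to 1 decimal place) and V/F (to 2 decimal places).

Adiabatic flash: solve Rachford–Rice at each trial T, then check hF = ψ·hV(T) + (1−ψ)·hL(T).
  T = 338.1 K: K = (2.025, 1.160, 0.273), RR gives ψ = 0.104, H_out = 3.059 kJ/mol
  T = 379.1 K: K = (3.121, 1.759, 0.409), RR gives ψ = 0.671, H_out = 25.013 kJ/mol
  T = 358.6 K: K = (2.545, 1.446, 0.338), RR gives ψ = 0.435, H_out = 15.723 kJ/mol
  T = 348.4 K: K = (2.279, 1.300, 0.305), RR gives ψ = 0.290, H_out = 10.101 kJ/mol
  T = 343.2 K: K = (2.149, 1.228, 0.289), RR gives ψ = 0.203, H_out = 6.768 kJ/mol
  T = 345.8 K: K = (2.214, 1.264, 0.297), RR gives ψ = 0.248, H_out = 8.483 kJ/mol
  T = 344.5 K: K = (2.181, 1.246, 0.293), RR gives ψ = 0.226, H_out = 7.638 kJ/mol
Linear interpolation between T = 343.2 (H_out = 6.768) and T = 344.5 (H_out = 7.638) on hF = 7.011 gives T ≈ 343.6 K, at which ψ = 0.21.

T = 343.6 K, V/F = 0.21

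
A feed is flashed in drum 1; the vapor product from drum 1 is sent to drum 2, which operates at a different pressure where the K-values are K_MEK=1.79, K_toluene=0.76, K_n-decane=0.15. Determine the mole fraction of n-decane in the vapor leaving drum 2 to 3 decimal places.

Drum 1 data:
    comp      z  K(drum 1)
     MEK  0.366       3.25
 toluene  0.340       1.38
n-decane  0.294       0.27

Drum 1:
Material balance + equilibrium reduce to Σ zᵢ(Kᵢ−1)/(1+ψ₁(Kᵢ−1)) = 0.
g(0) = ΣzᵢKᵢ − 1 = 0.738 and g(1) = 1 − Σzᵢ/Kᵢ = -0.448, so a root lies in (0, 1).
Iterate (Newton) starting at ψ₁ = 0.5:
  ψ₁ = 0.500: g = 0.1581, g' = -0.834 → ψ₁ = 0.690
  ψ₁ = 0.690: g = -0.0072, g' = -0.951 → ψ₁ = 0.682
Converged at ψ₁ = 0.682.
Drum-1 compositions:
  MEK: x = 0.144, y = 0.469
  toluene: x = 0.270, y = 0.373
  n-decane: x = 0.586, y = 0.158
Drum-2 feed = drum-1 vapor: z₂ = (0.4693, 0.3726, 0.1581).
Drum 2:
Let ψ₂ = V/F and solve Σ zᵢ(Kᵢ−1)/(1+ψ₂(Kᵢ−1)) = 0.
Feasibility: ΣzᵢKᵢ = 1.147, Σzᵢ/Kᵢ = 1.807 — both > 1, two phases present.
Newton iteration, ψ₂⁰ = 0.44:
  ψ₂ = 0.440: g = -0.0396, g' = -0.480 → ψ₂ = 0.357
  ψ₂ = 0.357: g = -0.0018, g' = -0.439 → ψ₂ = 0.353
Converged at ψ₂ = 0.353.
  MEK: x = 0.367, y = 0.657
  toluene: x = 0.407, y = 0.309
  n-decane: x = 0.226, y = 0.034

y_n-decane (drum 2) = 0.034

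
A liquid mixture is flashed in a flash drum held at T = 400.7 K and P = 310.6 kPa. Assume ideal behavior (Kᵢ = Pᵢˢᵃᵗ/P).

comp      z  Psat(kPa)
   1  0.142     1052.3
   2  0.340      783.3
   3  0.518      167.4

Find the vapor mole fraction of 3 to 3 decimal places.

y_3 = 0.426

Raoult's law: Kᵢ = Pᵢˢᵃᵗ/P = Pᵢˢᵃᵗ/310.6.
  K_1 = 1052.3/310.6 = 3.38796, K_2 = 783.3/310.6 = 2.52189, K_3 = 167.4/310.6 = 0.53896
Let ψ = V/F and solve Σ zᵢ(Kᵢ−1)/(1+ψ(Kᵢ−1)) = 0.
Check two-phase: ΣzᵢKᵢ = 1.618 > 1 and Σzᵢ/Kᵢ = 1.138 > 1, so g(0) = 0.618 > 0 and g(1) = -0.138 < 0.
Newton–Raphson from ψ = 0.62:
  ψ = 0.620: g = 0.0685, g' = -0.556 → ψ = 0.743
  ψ = 0.743: g = 0.0017, g' = -0.533 → ψ = 0.746
Converged at ψ = 0.746.
Compositions from xᵢ = zᵢ/(1+ψ(Kᵢ−1)), yᵢ = Kᵢxᵢ:
  1: x = 0.051, y = 0.173
  2: x = 0.159, y = 0.401
  3: x = 0.790, y = 0.426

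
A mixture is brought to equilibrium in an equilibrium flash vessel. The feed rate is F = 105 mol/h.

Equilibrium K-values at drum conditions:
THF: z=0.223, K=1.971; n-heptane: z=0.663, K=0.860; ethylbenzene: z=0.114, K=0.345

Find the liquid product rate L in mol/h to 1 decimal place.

Material balance + equilibrium reduce to Σ zᵢ(Kᵢ−1)/(1+ψ(Kᵢ−1)) = 0.
Check two-phase: ΣzᵢKᵢ = 1.049 > 1 and Σzᵢ/Kᵢ = 1.215 > 1, so g(0) = 0.049 > 0 and g(1) = -0.215 < 0.
Iterate (Newton) starting at ψ = 0.5:
  ψ = 0.500: g = -0.0651, g' = -0.218 → ψ = 0.202
  ψ = 0.202: g = -0.0006, g' = -0.226 → ψ = 0.200
Converged at ψ = 0.200.
Then V = ψ·F = 0.1996·105 = 21.0 mol/h and L = F − V = 84.0 mol/h.

L = 84.0 mol/h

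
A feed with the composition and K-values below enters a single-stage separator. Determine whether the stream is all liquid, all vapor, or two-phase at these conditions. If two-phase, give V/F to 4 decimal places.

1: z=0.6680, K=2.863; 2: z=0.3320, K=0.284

ΣzᵢKᵢ = 2.0068; Σzᵢ/Kᵢ = 1.4023.
Both exceed 1, so a two-phase solution exists.
Binary case is linear: z₁(K₁−1)(1+ψ(K₂−1)) + z₂(K₂−1)(1+ψ(K₁−1)) = 0
⇒ ψ = [z₁(K₁−1)+z₂(K₂−1)] / [−(K₁−1)(K₂−1)] = 1.00677/1.33391 = 0.7548

two-phase, V/F = 0.7548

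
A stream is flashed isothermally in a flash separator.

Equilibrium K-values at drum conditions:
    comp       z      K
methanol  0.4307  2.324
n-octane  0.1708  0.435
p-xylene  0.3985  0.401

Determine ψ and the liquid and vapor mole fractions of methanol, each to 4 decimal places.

ψ = 0.3014, x_methanol = 0.3079, y_methanol = 0.7154

Let ψ = V/F and solve Σ zᵢ(Kᵢ−1)/(1+ψ(Kᵢ−1)) = 0.
Check two-phase: ΣzᵢKᵢ = 1.2350 > 1 and Σzᵢ/Kᵢ = 1.5717 > 1, so g(0) = 0.2350 > 0 and g(1) = -0.5717 < 0.
Newton–Raphson from ψ = 0.5:
  ψ = 0.5000: g = -0.13215, g' = -0.6706 → ψ = 0.3029
  ψ = 0.3029: g = -0.00105, g' = -0.6774 → ψ = 0.3014
Converged at ψ = 0.3014.
Compositions from xᵢ = zᵢ/(1+ψ(Kᵢ−1)), yᵢ = Kᵢxᵢ:
  methanol: x = 0.3079, y = 0.7154
  n-octane: x = 0.2059, y = 0.0895
  p-xylene: x = 0.4863, y = 0.1950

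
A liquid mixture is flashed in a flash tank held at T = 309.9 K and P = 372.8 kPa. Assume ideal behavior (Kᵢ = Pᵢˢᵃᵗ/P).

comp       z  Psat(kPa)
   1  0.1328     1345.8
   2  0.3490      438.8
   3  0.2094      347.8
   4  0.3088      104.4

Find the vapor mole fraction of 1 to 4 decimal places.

Raoult's law: Kᵢ = Pᵢˢᵃᵗ/P = Pᵢˢᵃᵗ/372.8.
  K_1 = 1345.8/372.8 = 3.609979, K_2 = 438.8/372.8 = 1.177039, K_3 = 347.8/372.8 = 0.932940, K_4 = 104.4/372.8 = 0.280043
Let β = V/F and solve Σ zᵢ(Kᵢ−1)/(1+β(Kᵢ−1)) = 0.
g(0) = ΣzᵢKᵢ − 1 = 0.1720 and g(1) = 1 − Σzᵢ/Kᵢ = -0.6604, so a root lies in (0, 1).
Iterate (Newton) starting at β = 0.5:
  β = 0.5000: g = -0.15476, g' = -0.5713 → β = 0.2291
  β = 0.2291: g = -0.00420, g' = -0.5949 → β = 0.2220
  β = 0.2220: g = 0.00002, g' = -0.6005 → β = 0.2221
Converged at β = 0.2221.
Compositions from xᵢ = zᵢ/(1+β(Kᵢ−1)), yᵢ = Kᵢxᵢ:
  1: x = 0.0841, y = 0.3035
  2: x = 0.3358, y = 0.3952
  3: x = 0.2126, y = 0.1983
  4: x = 0.3676, y = 0.1029

y_1 = 0.3035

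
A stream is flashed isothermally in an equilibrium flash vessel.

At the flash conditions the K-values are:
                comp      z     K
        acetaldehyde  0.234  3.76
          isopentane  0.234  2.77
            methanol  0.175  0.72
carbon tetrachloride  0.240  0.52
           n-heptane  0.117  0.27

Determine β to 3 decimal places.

β = 0.695

Let β = V/F and solve Σ zᵢ(Kᵢ−1)/(1+β(Kᵢ−1)) = 0.
Check two-phase: ΣzᵢKᵢ = 1.810 > 1 and Σzᵢ/Kᵢ = 1.285 > 1, so g(0) = 0.810 > 0 and g(1) = -0.285 < 0.
Newton iteration, β⁰ = 0.5:
  β = 0.500: g = 0.1480, g' = -0.790 → β = 0.687
  β = 0.687: g = 0.0057, g' = -0.757 → β = 0.695
Converged at β = 0.695.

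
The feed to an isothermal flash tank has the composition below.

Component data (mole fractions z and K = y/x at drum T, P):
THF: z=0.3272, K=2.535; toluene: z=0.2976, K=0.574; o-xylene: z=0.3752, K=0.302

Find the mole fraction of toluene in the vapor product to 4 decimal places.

y_toluene = 0.1805

Material balance + equilibrium reduce to Σ zᵢ(Kᵢ−1)/(1+β(Kᵢ−1)) = 0.
Check two-phase: ΣzᵢKᵢ = 1.1136 > 1 and Σzᵢ/Kᵢ = 1.8899 > 1, so g(0) = 0.1136 > 0 and g(1) = -0.8899 < 0.
Iterate (Newton) starting at β = 0.33:
  β = 0.3300: g = -0.15440, g' = -0.7214 → β = 0.1160
  β = 0.1160: g = 0.00804, g' = -0.8318 → β = 0.1256
  β = 0.1256: g = 0.00005, g' = -0.8217 → β = 0.1257
Converged at β = 0.1257.
Compositions from xᵢ = zᵢ/(1+β(Kᵢ−1)), yᵢ = Kᵢxᵢ:
  THF: x = 0.2743, y = 0.6953
  toluene: x = 0.3144, y = 0.1805
  o-xylene: x = 0.4113, y = 0.1242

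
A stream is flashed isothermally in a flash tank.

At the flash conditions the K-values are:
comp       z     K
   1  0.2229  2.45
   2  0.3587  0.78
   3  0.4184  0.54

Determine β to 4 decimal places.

Rachford–Rice: g(β) = Σ zᵢ(Kᵢ−1)/(1+β(Kᵢ−1)) = 0.
g(0) = ΣzᵢKᵢ − 1 = 0.0518 and g(1) = 1 − Σzᵢ/Kᵢ = -0.3257, so a root lies in (0, 1).
Newton iteration, β⁰ = 0.67:
  β = 0.6700: g = -0.20683, g' = -0.3294 → β = 0.0422
  β = 0.0422: g = 0.02864, g' = -0.5259 → β = 0.0967
  β = 0.0967: g = 0.00143, g' = -0.4756 → β = 0.0997
Converged at β = 0.0997.

β = 0.0997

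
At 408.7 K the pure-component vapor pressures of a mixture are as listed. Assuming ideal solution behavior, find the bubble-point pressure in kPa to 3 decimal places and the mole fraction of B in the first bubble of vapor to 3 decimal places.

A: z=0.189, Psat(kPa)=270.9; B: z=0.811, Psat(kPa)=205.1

Pbub = 217.536 kPa, y_B = 0.765

At the bubble point ψ → 0, so ΣzᵢKᵢ = 1 with Kᵢ = Pᵢˢᵃᵗ/P ⇒ P = ΣzᵢPᵢˢᵃᵗ.
P = 0.189·270.9 + 0.811·205.1 = 217.536 kPa
yᵢ = zᵢPᵢˢᵃᵗ/P ⇒ y_B = 0.811·205.1/217.536 = 0.765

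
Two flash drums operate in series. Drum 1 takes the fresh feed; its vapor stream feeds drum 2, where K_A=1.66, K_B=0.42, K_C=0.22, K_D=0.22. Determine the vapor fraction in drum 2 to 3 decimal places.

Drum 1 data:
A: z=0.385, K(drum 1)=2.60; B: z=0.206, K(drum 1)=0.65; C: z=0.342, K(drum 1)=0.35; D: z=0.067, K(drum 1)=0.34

Drum 1:
Newton iteration, ψ₁⁰ = 0.55:
  ψ₁ = 0.550: g = -0.1770, g' = -0.740 → ψ₁ = 0.311
  ψ₁ = 0.311: g = -0.0035, g' = -0.745 → ψ₁ = 0.306
Converged at ψ₁ = 0.306.
Drum-1 compositions:
  A: x = 0.259, y = 0.672
  B: x = 0.231, y = 0.150
  C: x = 0.427, y = 0.149
  D: x = 0.084, y = 0.029
Drum-2 feed = drum-1 vapor: z₂ = (0.6721, 0.1500, 0.1494, 0.0285).
Drum 2:
Let ψ₂ = V/F and solve Σ zᵢ(Kᵢ−1)/(1+ψ₂(Kᵢ−1)) = 0.
g(0) = ΣzᵢKᵢ − 1 = 0.218 and g(1) = 1 − Σzᵢ/Kᵢ = -0.571, so a root lies in (0, 1).
Iterate (Newton) starting at ψ₂ = 0.69:
  ψ₂ = 0.690: g = -0.1408, g' = -0.786 → ψ₂ = 0.511
  ψ₂ = 0.511: g = -0.0226, g' = -0.565 → ψ₂ = 0.471
  ψ₂ = 0.471: g = -0.0006, g' = -0.536 → ψ₂ = 0.470
Converged at ψ₂ = 0.470.
  A: x = 0.513, y = 0.852
  B: x = 0.206, y = 0.087
  C: x = 0.236, y = 0.052
  D: x = 0.045, y = 0.010

V/F (drum 2) = 0.470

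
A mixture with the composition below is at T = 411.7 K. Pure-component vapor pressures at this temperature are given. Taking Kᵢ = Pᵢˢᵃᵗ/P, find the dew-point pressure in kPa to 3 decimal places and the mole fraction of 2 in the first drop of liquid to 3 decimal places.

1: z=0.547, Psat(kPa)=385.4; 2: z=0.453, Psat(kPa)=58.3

Pdew = 108.820 kPa, x_2 = 0.846

At the dew point ψ → 1, so Σzᵢ/Kᵢ = 1 with Kᵢ = Pᵢˢᵃᵗ/P ⇒ 1/P = Σzᵢ/Pᵢˢᵃᵗ.
1/P = 0.547/385.4 + 0.453/58.3 = 0.009189 ⇒ P = 108.820 kPa
xᵢ = zᵢP/Pᵢˢᵃᵗ ⇒ x_2 = 0.453·108.820/58.3 = 0.846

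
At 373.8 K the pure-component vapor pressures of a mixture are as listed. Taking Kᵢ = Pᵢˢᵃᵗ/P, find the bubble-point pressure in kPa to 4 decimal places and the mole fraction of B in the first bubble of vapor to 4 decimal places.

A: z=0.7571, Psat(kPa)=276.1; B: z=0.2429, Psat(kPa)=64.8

At the bubble point ψ → 0, so ΣzᵢKᵢ = 1 with Kᵢ = Pᵢˢᵃᵗ/P ⇒ P = ΣzᵢPᵢˢᵃᵗ.
P = 0.7571·276.1 + 0.2429·64.8 = 224.7752 kPa
yᵢ = zᵢPᵢˢᵃᵗ/P ⇒ y_B = 0.2429·64.8/224.7752 = 0.0700

Pbub = 224.7752 kPa, y_B = 0.0700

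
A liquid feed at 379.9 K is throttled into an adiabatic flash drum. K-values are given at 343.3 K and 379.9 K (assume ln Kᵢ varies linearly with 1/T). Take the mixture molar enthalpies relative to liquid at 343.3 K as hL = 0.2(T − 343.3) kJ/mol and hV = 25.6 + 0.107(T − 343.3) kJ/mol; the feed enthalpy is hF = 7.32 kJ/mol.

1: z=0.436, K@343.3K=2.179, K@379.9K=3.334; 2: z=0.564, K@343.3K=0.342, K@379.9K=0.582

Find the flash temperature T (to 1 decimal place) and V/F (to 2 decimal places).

Adiabatic flash: solve Rachford–Rice at each trial T, then check hF = ψ·hV(T) + (1−ψ)·hL(T).
  T = 343.3 K: K = (2.179, 0.342), RR gives ψ = 0.184, H_out = 4.717 kJ/mol
  T = 379.9 K: K = (3.334, 0.582), RR gives ψ = 0.801, H_out = 25.108 kJ/mol
  T = 361.6 K: K = (2.724, 0.452), RR gives ψ = 0.469, H_out = 14.864 kJ/mol
  T = 352.5 K: K = (2.445, 0.395), RR gives ψ = 0.330, H_out = 10.014 kJ/mol
  T = 347.9 K: K = (2.310, 0.368), RR gives ψ = 0.259, H_out = 7.445 kJ/mol
  T = 345.6 K: K = (2.244, 0.355), RR gives ψ = 0.222, H_out = 6.105 kJ/mol
Linear interpolation between T = 345.6 (H_out = 6.105) and T = 347.9 (H_out = 7.445) on hF = 7.32 gives T ≈ 347.7 K, at which ψ = 0.26.

T = 347.7 K, V/F = 0.26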